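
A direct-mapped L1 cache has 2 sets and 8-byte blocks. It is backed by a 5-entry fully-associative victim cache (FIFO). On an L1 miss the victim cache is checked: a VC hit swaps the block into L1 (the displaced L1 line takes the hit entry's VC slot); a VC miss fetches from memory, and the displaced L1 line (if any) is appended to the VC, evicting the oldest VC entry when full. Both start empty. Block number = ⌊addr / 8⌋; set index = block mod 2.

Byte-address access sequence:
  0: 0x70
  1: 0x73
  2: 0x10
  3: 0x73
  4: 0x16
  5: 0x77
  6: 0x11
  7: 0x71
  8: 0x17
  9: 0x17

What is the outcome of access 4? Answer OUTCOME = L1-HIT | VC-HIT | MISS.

OUTCOME = VC-HIT

  [0] addr=0x70 blk=14 s=0: MISS | VC []
  [1] addr=0x73 blk=14 s=0: L1-HIT | VC []
  [2] addr=0x10 blk=2 s=0: MISS | VC [14]
  [3] addr=0x73 blk=14 s=0: VC-HIT | VC [2]
  [4] addr=0x16 blk=2 s=0: VC-HIT | VC [14]
  [5] addr=0x77 blk=14 s=0: VC-HIT | VC [2]
  [6] addr=0x11 blk=2 s=0: VC-HIT | VC [14]
  [7] addr=0x71 blk=14 s=0: VC-HIT | VC [2]
  [8] addr=0x17 blk=2 s=0: VC-HIT | VC [14]
  [9] addr=0x17 blk=2 s=0: L1-HIT | VC [14]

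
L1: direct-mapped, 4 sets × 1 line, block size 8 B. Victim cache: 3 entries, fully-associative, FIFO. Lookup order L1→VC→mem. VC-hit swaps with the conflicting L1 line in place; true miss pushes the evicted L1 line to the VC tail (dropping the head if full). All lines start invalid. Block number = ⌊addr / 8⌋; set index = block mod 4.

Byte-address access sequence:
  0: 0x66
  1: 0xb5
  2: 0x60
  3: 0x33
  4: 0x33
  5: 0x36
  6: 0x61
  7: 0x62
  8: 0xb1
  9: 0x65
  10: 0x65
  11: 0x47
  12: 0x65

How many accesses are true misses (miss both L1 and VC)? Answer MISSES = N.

MISSES = 4

0: 0x66 (blk 12, set 0) → MISS  vc=[]
1: 0xb5 (blk 22, set 2) → MISS  vc=[]
2: 0x60 (blk 12, set 0) → L1-HIT  vc=[]
3: 0x33 (blk 6, set 2) → MISS  vc=[22]
4: 0x33 (blk 6, set 2) → L1-HIT  vc=[22]
5: 0x36 (blk 6, set 2) → L1-HIT  vc=[22]
6: 0x61 (blk 12, set 0) → L1-HIT  vc=[22]
7: 0x62 (blk 12, set 0) → L1-HIT  vc=[22]
8: 0xb1 (blk 22, set 2) → VC-HIT  vc=[6]
9: 0x65 (blk 12, set 0) → L1-HIT  vc=[6]
10: 0x65 (blk 12, set 0) → L1-HIT  vc=[6]
11: 0x47 (blk 8, set 0) → MISS  vc=[6, 12]
12: 0x65 (blk 12, set 0) → VC-HIT  vc=[6, 8]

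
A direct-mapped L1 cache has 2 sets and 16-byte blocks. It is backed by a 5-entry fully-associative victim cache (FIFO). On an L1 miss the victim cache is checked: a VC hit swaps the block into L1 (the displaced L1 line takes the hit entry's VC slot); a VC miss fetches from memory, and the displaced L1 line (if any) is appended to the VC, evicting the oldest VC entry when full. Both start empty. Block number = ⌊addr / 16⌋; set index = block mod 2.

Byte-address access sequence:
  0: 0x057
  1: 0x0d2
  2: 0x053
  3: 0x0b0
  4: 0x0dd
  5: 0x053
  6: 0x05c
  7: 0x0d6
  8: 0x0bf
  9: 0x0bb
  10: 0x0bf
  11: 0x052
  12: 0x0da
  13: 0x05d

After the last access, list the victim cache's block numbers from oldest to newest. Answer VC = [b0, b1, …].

#0 0x57→b5/s1 MISS; vc=[]
#1 0xd2→b13/s1 MISS; vc=[5]
#2 0x53→b5/s1 VC-HIT; vc=[13]
#3 0xb0→b11/s1 MISS; vc=[13,5]
#4 0xdd→b13/s1 VC-HIT; vc=[11,5]
#5 0x53→b5/s1 VC-HIT; vc=[11,13]
#6 0x5c→b5/s1 L1-HIT; vc=[11,13]
#7 0xd6→b13/s1 VC-HIT; vc=[11,5]
#8 0xbf→b11/s1 VC-HIT; vc=[13,5]
#9 0xbb→b11/s1 L1-HIT; vc=[13,5]
#10 0xbf→b11/s1 L1-HIT; vc=[13,5]
#11 0x52→b5/s1 VC-HIT; vc=[13,11]
#12 0xda→b13/s1 VC-HIT; vc=[5,11]
#13 0x5d→b5/s1 VC-HIT; vc=[13,11]

VC = [13, 11]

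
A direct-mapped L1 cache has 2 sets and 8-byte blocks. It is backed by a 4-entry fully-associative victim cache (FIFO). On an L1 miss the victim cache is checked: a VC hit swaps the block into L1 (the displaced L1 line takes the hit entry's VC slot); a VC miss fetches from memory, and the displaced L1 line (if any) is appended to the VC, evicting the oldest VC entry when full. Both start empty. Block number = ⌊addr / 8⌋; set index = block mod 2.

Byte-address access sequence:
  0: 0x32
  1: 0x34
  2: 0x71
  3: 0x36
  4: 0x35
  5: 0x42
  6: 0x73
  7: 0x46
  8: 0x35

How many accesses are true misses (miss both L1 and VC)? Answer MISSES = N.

MISSES = 3

  [0] addr=0x32 blk=6 s=0: MISS | VC []
  [1] addr=0x34 blk=6 s=0: L1-HIT | VC []
  [2] addr=0x71 blk=14 s=0: MISS | VC [6]
  [3] addr=0x36 blk=6 s=0: VC-HIT | VC [14]
  [4] addr=0x35 blk=6 s=0: L1-HIT | VC [14]
  [5] addr=0x42 blk=8 s=0: MISS | VC [14, 6]
  [6] addr=0x73 blk=14 s=0: VC-HIT | VC [8, 6]
  [7] addr=0x46 blk=8 s=0: VC-HIT | VC [14, 6]
  [8] addr=0x35 blk=6 s=0: VC-HIT | VC [14, 8]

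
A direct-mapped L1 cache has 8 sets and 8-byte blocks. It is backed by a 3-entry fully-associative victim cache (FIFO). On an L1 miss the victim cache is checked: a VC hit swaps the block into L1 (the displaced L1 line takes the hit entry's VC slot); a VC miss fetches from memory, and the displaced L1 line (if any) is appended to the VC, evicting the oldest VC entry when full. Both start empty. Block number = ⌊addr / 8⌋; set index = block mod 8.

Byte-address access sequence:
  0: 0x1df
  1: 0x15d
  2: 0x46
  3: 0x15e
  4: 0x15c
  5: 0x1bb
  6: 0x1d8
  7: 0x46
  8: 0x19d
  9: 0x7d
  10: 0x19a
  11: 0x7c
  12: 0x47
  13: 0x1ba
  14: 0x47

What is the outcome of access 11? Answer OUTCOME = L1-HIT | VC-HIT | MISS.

0: 0x1df (blk 59, set 3) → MISS  vc=[]
1: 0x15d (blk 43, set 3) → MISS  vc=[59]
2: 0x46 (blk 8, set 0) → MISS  vc=[59]
3: 0x15e (blk 43, set 3) → L1-HIT  vc=[59]
4: 0x15c (blk 43, set 3) → L1-HIT  vc=[59]
5: 0x1bb (blk 55, set 7) → MISS  vc=[59]
6: 0x1d8 (blk 59, set 3) → VC-HIT  vc=[43]
7: 0x46 (blk 8, set 0) → L1-HIT  vc=[43]
8: 0x19d (blk 51, set 3) → MISS  vc=[43, 59]
9: 0x7d (blk 15, set 7) → MISS  vc=[43, 59, 55]
10: 0x19a (blk 51, set 3) → L1-HIT  vc=[43, 59, 55]
11: 0x7c (blk 15, set 7) → L1-HIT  vc=[43, 59, 55]
12: 0x47 (blk 8, set 0) → L1-HIT  vc=[43, 59, 55]
13: 0x1ba (blk 55, set 7) → VC-HIT  vc=[43, 59, 15]
14: 0x47 (blk 8, set 0) → L1-HIT  vc=[43, 59, 15]

OUTCOME = L1-HIT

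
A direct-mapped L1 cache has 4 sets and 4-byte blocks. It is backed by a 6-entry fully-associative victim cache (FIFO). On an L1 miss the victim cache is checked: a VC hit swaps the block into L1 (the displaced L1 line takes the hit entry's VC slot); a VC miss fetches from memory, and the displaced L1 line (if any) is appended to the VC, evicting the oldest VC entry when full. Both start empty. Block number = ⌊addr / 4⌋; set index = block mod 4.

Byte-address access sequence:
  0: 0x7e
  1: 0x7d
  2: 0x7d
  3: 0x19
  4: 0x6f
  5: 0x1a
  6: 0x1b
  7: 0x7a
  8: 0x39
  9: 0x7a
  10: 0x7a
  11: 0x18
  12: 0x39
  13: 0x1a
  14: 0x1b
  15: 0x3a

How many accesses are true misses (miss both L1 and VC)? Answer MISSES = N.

#0 0x7e→b31/s3 MISS; vc=[]
#1 0x7d→b31/s3 L1-HIT; vc=[]
#2 0x7d→b31/s3 L1-HIT; vc=[]
#3 0x19→b6/s2 MISS; vc=[]
#4 0x6f→b27/s3 MISS; vc=[31]
#5 0x1a→b6/s2 L1-HIT; vc=[31]
#6 0x1b→b6/s2 L1-HIT; vc=[31]
#7 0x7a→b30/s2 MISS; vc=[31,6]
#8 0x39→b14/s2 MISS; vc=[31,6,30]
#9 0x7a→b30/s2 VC-HIT; vc=[31,6,14]
#10 0x7a→b30/s2 L1-HIT; vc=[31,6,14]
#11 0x18→b6/s2 VC-HIT; vc=[31,30,14]
#12 0x39→b14/s2 VC-HIT; vc=[31,30,6]
#13 0x1a→b6/s2 VC-HIT; vc=[31,30,14]
#14 0x1b→b6/s2 L1-HIT; vc=[31,30,14]
#15 0x3a→b14/s2 VC-HIT; vc=[31,30,6]

MISSES = 5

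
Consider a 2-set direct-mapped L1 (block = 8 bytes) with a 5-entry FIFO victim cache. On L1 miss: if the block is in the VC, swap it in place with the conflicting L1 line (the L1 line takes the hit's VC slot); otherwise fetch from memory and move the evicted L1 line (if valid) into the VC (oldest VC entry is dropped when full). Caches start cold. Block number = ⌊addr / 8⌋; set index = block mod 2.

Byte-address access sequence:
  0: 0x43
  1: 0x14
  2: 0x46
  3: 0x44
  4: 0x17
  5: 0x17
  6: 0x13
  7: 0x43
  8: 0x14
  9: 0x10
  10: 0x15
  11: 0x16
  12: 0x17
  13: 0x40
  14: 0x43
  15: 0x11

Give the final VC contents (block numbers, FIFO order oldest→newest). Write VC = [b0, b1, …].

VC = [8]

#0 0x43→b8/s0 MISS; vc=[]
#1 0x14→b2/s0 MISS; vc=[8]
#2 0x46→b8/s0 VC-HIT; vc=[2]
#3 0x44→b8/s0 L1-HIT; vc=[2]
#4 0x17→b2/s0 VC-HIT; vc=[8]
#5 0x17→b2/s0 L1-HIT; vc=[8]
#6 0x13→b2/s0 L1-HIT; vc=[8]
#7 0x43→b8/s0 VC-HIT; vc=[2]
#8 0x14→b2/s0 VC-HIT; vc=[8]
#9 0x10→b2/s0 L1-HIT; vc=[8]
#10 0x15→b2/s0 L1-HIT; vc=[8]
#11 0x16→b2/s0 L1-HIT; vc=[8]
#12 0x17→b2/s0 L1-HIT; vc=[8]
#13 0x40→b8/s0 VC-HIT; vc=[2]
#14 0x43→b8/s0 L1-HIT; vc=[2]
#15 0x11→b2/s0 VC-HIT; vc=[8]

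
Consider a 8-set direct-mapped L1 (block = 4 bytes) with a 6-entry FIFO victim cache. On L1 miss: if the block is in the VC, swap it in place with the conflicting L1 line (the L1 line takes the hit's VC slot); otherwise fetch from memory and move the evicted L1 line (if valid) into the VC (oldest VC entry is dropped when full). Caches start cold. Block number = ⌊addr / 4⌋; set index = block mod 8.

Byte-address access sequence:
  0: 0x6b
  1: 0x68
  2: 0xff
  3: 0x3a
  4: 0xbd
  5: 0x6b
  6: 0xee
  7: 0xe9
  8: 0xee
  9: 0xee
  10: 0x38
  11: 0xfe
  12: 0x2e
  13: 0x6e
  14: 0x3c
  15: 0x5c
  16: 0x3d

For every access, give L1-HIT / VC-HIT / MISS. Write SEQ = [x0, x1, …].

SEQ = [MISS, L1-HIT, MISS, MISS, MISS, L1-HIT, MISS, MISS, L1-HIT, L1-HIT, L1-HIT, VC-HIT, MISS, MISS, MISS, MISS, VC-HIT]

  [0] addr=0x6b blk=26 s=2: MISS | VC []
  [1] addr=0x68 blk=26 s=2: L1-HIT | VC []
  [2] addr=0xff blk=63 s=7: MISS | VC []
  [3] addr=0x3a blk=14 s=6: MISS | VC []
  [4] addr=0xbd blk=47 s=7: MISS | VC [63]
  [5] addr=0x6b blk=26 s=2: L1-HIT | VC [63]
  [6] addr=0xee blk=59 s=3: MISS | VC [63]
  [7] addr=0xe9 blk=58 s=2: MISS | VC [63, 26]
  [8] addr=0xee blk=59 s=3: L1-HIT | VC [63, 26]
  [9] addr=0xee blk=59 s=3: L1-HIT | VC [63, 26]
  [10] addr=0x38 blk=14 s=6: L1-HIT | VC [63, 26]
  [11] addr=0xfe blk=63 s=7: VC-HIT | VC [47, 26]
  [12] addr=0x2e blk=11 s=3: MISS | VC [47, 26, 59]
  [13] addr=0x6e blk=27 s=3: MISS | VC [47, 26, 59, 11]
  [14] addr=0x3c blk=15 s=7: MISS | VC [47, 26, 59, 11, 63]
  [15] addr=0x5c blk=23 s=7: MISS | VC [47, 26, 59, 11, 63, 15]
  [16] addr=0x3d blk=15 s=7: VC-HIT | VC [47, 26, 59, 11, 63, 23]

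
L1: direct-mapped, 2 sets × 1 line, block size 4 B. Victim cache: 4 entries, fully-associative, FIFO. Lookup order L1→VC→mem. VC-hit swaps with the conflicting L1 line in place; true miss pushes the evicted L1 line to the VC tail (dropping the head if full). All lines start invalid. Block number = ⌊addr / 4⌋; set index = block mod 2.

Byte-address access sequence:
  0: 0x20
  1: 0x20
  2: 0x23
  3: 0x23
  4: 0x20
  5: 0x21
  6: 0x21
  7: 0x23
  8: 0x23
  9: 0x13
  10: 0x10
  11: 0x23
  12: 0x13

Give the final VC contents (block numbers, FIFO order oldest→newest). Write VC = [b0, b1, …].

VC = [8]

0: 0x20 (blk 8, set 0) → MISS  vc=[]
1: 0x20 (blk 8, set 0) → L1-HIT  vc=[]
2: 0x23 (blk 8, set 0) → L1-HIT  vc=[]
3: 0x23 (blk 8, set 0) → L1-HIT  vc=[]
4: 0x20 (blk 8, set 0) → L1-HIT  vc=[]
5: 0x21 (blk 8, set 0) → L1-HIT  vc=[]
6: 0x21 (blk 8, set 0) → L1-HIT  vc=[]
7: 0x23 (blk 8, set 0) → L1-HIT  vc=[]
8: 0x23 (blk 8, set 0) → L1-HIT  vc=[]
9: 0x13 (blk 4, set 0) → MISS  vc=[8]
10: 0x10 (blk 4, set 0) → L1-HIT  vc=[8]
11: 0x23 (blk 8, set 0) → VC-HIT  vc=[4]
12: 0x13 (blk 4, set 0) → VC-HIT  vc=[8]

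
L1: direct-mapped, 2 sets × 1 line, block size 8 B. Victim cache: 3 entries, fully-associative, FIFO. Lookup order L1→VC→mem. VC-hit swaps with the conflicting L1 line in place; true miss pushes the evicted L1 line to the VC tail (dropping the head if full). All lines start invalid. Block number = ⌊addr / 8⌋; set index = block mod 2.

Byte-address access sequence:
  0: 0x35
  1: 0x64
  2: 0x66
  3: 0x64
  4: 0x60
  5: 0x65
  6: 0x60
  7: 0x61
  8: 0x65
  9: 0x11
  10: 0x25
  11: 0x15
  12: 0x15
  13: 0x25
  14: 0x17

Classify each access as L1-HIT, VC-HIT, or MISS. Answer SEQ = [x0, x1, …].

SEQ = [MISS, MISS, L1-HIT, L1-HIT, L1-HIT, L1-HIT, L1-HIT, L1-HIT, L1-HIT, MISS, MISS, VC-HIT, L1-HIT, VC-HIT, VC-HIT]

  [0] addr=0x35 blk=6 s=0: MISS | VC []
  [1] addr=0x64 blk=12 s=0: MISS | VC [6]
  [2] addr=0x66 blk=12 s=0: L1-HIT | VC [6]
  [3] addr=0x64 blk=12 s=0: L1-HIT | VC [6]
  [4] addr=0x60 blk=12 s=0: L1-HIT | VC [6]
  [5] addr=0x65 blk=12 s=0: L1-HIT | VC [6]
  [6] addr=0x60 blk=12 s=0: L1-HIT | VC [6]
  [7] addr=0x61 blk=12 s=0: L1-HIT | VC [6]
  [8] addr=0x65 blk=12 s=0: L1-HIT | VC [6]
  [9] addr=0x11 blk=2 s=0: MISS | VC [6, 12]
  [10] addr=0x25 blk=4 s=0: MISS | VC [6, 12, 2]
  [11] addr=0x15 blk=2 s=0: VC-HIT | VC [6, 12, 4]
  [12] addr=0x15 blk=2 s=0: L1-HIT | VC [6, 12, 4]
  [13] addr=0x25 blk=4 s=0: VC-HIT | VC [6, 12, 2]
  [14] addr=0x17 blk=2 s=0: VC-HIT | VC [6, 12, 4]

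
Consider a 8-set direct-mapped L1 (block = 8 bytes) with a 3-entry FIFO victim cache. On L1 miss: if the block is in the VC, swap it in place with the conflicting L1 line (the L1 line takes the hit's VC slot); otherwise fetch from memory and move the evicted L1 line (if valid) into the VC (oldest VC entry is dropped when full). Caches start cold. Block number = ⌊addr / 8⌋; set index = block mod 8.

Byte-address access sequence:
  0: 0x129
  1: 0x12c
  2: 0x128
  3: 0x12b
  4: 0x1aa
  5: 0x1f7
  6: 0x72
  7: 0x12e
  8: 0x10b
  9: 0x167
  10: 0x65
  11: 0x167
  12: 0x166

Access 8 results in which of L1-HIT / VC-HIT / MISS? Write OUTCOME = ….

#0 0x129→b37/s5 MISS; vc=[]
#1 0x12c→b37/s5 L1-HIT; vc=[]
#2 0x128→b37/s5 L1-HIT; vc=[]
#3 0x12b→b37/s5 L1-HIT; vc=[]
#4 0x1aa→b53/s5 MISS; vc=[37]
#5 0x1f7→b62/s6 MISS; vc=[37]
#6 0x72→b14/s6 MISS; vc=[37,62]
#7 0x12e→b37/s5 VC-HIT; vc=[53,62]
#8 0x10b→b33/s1 MISS; vc=[53,62]
#9 0x167→b44/s4 MISS; vc=[53,62]
#10 0x65→b12/s4 MISS; vc=[53,62,44]
#11 0x167→b44/s4 VC-HIT; vc=[53,62,12]
#12 0x166→b44/s4 L1-HIT; vc=[53,62,12]

OUTCOME = MISS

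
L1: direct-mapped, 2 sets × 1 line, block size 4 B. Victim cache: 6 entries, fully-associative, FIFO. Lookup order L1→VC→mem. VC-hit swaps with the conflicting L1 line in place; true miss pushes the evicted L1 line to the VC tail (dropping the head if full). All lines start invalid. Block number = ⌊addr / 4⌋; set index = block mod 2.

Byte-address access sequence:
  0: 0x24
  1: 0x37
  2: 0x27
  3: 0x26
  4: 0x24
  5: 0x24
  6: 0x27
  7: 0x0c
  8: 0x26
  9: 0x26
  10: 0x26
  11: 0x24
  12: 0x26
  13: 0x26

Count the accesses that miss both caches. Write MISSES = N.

MISSES = 3

0: 0x24 (blk 9, set 1) → MISS  vc=[]
1: 0x37 (blk 13, set 1) → MISS  vc=[9]
2: 0x27 (blk 9, set 1) → VC-HIT  vc=[13]
3: 0x26 (blk 9, set 1) → L1-HIT  vc=[13]
4: 0x24 (blk 9, set 1) → L1-HIT  vc=[13]
5: 0x24 (blk 9, set 1) → L1-HIT  vc=[13]
6: 0x27 (blk 9, set 1) → L1-HIT  vc=[13]
7: 0xc (blk 3, set 1) → MISS  vc=[13, 9]
8: 0x26 (blk 9, set 1) → VC-HIT  vc=[13, 3]
9: 0x26 (blk 9, set 1) → L1-HIT  vc=[13, 3]
10: 0x26 (blk 9, set 1) → L1-HIT  vc=[13, 3]
11: 0x24 (blk 9, set 1) → L1-HIT  vc=[13, 3]
12: 0x26 (blk 9, set 1) → L1-HIT  vc=[13, 3]
13: 0x26 (blk 9, set 1) → L1-HIT  vc=[13, 3]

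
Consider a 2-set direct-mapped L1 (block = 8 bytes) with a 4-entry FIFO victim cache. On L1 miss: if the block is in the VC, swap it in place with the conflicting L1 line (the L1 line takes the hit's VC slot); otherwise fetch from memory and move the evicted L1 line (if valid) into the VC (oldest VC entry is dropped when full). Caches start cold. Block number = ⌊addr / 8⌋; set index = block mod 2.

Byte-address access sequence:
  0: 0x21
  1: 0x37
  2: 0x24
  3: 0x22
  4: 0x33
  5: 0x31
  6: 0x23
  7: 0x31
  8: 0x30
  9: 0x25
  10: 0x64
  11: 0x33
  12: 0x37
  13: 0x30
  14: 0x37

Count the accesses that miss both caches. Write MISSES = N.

0: 0x21 (blk 4, set 0) → MISS  vc=[]
1: 0x37 (blk 6, set 0) → MISS  vc=[4]
2: 0x24 (blk 4, set 0) → VC-HIT  vc=[6]
3: 0x22 (blk 4, set 0) → L1-HIT  vc=[6]
4: 0x33 (blk 6, set 0) → VC-HIT  vc=[4]
5: 0x31 (blk 6, set 0) → L1-HIT  vc=[4]
6: 0x23 (blk 4, set 0) → VC-HIT  vc=[6]
7: 0x31 (blk 6, set 0) → VC-HIT  vc=[4]
8: 0x30 (blk 6, set 0) → L1-HIT  vc=[4]
9: 0x25 (blk 4, set 0) → VC-HIT  vc=[6]
10: 0x64 (blk 12, set 0) → MISS  vc=[6, 4]
11: 0x33 (blk 6, set 0) → VC-HIT  vc=[12, 4]
12: 0x37 (blk 6, set 0) → L1-HIT  vc=[12, 4]
13: 0x30 (blk 6, set 0) → L1-HIT  vc=[12, 4]
14: 0x37 (blk 6, set 0) → L1-HIT  vc=[12, 4]

MISSES = 3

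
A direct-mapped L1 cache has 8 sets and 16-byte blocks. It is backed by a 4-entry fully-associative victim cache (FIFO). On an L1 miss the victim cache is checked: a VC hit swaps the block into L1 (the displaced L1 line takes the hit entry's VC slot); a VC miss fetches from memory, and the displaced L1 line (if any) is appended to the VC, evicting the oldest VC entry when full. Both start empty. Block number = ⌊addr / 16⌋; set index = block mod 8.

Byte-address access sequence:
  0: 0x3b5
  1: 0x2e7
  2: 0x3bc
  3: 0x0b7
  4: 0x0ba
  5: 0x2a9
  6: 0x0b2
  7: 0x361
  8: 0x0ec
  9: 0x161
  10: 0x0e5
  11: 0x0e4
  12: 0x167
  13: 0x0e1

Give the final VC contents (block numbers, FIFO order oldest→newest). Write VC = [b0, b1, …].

#0 0x3b5→b59/s3 MISS; vc=[]
#1 0x2e7→b46/s6 MISS; vc=[]
#2 0x3bc→b59/s3 L1-HIT; vc=[]
#3 0xb7→b11/s3 MISS; vc=[59]
#4 0xba→b11/s3 L1-HIT; vc=[59]
#5 0x2a9→b42/s2 MISS; vc=[59]
#6 0xb2→b11/s3 L1-HIT; vc=[59]
#7 0x361→b54/s6 MISS; vc=[59,46]
#8 0xec→b14/s6 MISS; vc=[59,46,54]
#9 0x161→b22/s6 MISS; vc=[59,46,54,14]
#10 0xe5→b14/s6 VC-HIT; vc=[59,46,54,22]
#11 0xe4→b14/s6 L1-HIT; vc=[59,46,54,22]
#12 0x167→b22/s6 VC-HIT; vc=[59,46,54,14]
#13 0xe1→b14/s6 VC-HIT; vc=[59,46,54,22]

VC = [59, 46, 54, 22]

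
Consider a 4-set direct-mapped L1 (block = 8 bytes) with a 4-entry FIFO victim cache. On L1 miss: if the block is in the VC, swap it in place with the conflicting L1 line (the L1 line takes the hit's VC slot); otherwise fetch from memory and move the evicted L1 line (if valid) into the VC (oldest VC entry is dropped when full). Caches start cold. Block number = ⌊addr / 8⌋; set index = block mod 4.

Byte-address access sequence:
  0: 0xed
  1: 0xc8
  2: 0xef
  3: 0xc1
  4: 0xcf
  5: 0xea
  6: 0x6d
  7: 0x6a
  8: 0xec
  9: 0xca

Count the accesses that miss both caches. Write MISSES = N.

MISSES = 4

  [0] addr=0xed blk=29 s=1: MISS | VC []
  [1] addr=0xc8 blk=25 s=1: MISS | VC [29]
  [2] addr=0xef blk=29 s=1: VC-HIT | VC [25]
  [3] addr=0xc1 blk=24 s=0: MISS | VC [25]
  [4] addr=0xcf blk=25 s=1: VC-HIT | VC [29]
  [5] addr=0xea blk=29 s=1: VC-HIT | VC [25]
  [6] addr=0x6d blk=13 s=1: MISS | VC [25, 29]
  [7] addr=0x6a blk=13 s=1: L1-HIT | VC [25, 29]
  [8] addr=0xec blk=29 s=1: VC-HIT | VC [25, 13]
  [9] addr=0xca blk=25 s=1: VC-HIT | VC [29, 13]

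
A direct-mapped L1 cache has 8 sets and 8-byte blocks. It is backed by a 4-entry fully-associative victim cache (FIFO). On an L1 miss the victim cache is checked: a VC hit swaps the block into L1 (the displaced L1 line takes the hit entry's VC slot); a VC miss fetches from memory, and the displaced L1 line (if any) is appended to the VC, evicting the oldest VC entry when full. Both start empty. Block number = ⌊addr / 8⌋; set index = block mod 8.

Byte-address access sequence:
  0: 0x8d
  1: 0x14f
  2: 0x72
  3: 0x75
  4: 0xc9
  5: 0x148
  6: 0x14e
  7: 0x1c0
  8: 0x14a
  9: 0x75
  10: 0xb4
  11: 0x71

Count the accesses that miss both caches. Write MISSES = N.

MISSES = 6

#0 0x8d→b17/s1 MISS; vc=[]
#1 0x14f→b41/s1 MISS; vc=[17]
#2 0x72→b14/s6 MISS; vc=[17]
#3 0x75→b14/s6 L1-HIT; vc=[17]
#4 0xc9→b25/s1 MISS; vc=[17,41]
#5 0x148→b41/s1 VC-HIT; vc=[17,25]
#6 0x14e→b41/s1 L1-HIT; vc=[17,25]
#7 0x1c0→b56/s0 MISS; vc=[17,25]
#8 0x14a→b41/s1 L1-HIT; vc=[17,25]
#9 0x75→b14/s6 L1-HIT; vc=[17,25]
#10 0xb4→b22/s6 MISS; vc=[17,25,14]
#11 0x71→b14/s6 VC-HIT; vc=[17,25,22]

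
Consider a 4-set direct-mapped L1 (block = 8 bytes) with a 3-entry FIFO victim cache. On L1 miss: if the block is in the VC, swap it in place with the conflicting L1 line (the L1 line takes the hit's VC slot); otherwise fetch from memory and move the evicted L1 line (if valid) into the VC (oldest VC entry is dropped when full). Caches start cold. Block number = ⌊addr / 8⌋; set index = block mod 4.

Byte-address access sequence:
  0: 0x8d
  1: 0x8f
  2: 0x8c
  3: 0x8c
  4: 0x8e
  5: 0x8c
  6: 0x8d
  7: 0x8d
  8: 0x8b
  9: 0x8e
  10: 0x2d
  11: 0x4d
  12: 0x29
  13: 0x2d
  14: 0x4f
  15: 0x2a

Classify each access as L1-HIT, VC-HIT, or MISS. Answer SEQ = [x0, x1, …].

SEQ = [MISS, L1-HIT, L1-HIT, L1-HIT, L1-HIT, L1-HIT, L1-HIT, L1-HIT, L1-HIT, L1-HIT, MISS, MISS, VC-HIT, L1-HIT, VC-HIT, VC-HIT]

  [0] addr=0x8d blk=17 s=1: MISS | VC []
  [1] addr=0x8f blk=17 s=1: L1-HIT | VC []
  [2] addr=0x8c blk=17 s=1: L1-HIT | VC []
  [3] addr=0x8c blk=17 s=1: L1-HIT | VC []
  [4] addr=0x8e blk=17 s=1: L1-HIT | VC []
  [5] addr=0x8c blk=17 s=1: L1-HIT | VC []
  [6] addr=0x8d blk=17 s=1: L1-HIT | VC []
  [7] addr=0x8d blk=17 s=1: L1-HIT | VC []
  [8] addr=0x8b blk=17 s=1: L1-HIT | VC []
  [9] addr=0x8e blk=17 s=1: L1-HIT | VC []
  [10] addr=0x2d blk=5 s=1: MISS | VC [17]
  [11] addr=0x4d blk=9 s=1: MISS | VC [17, 5]
  [12] addr=0x29 blk=5 s=1: VC-HIT | VC [17, 9]
  [13] addr=0x2d blk=5 s=1: L1-HIT | VC [17, 9]
  [14] addr=0x4f blk=9 s=1: VC-HIT | VC [17, 5]
  [15] addr=0x2a blk=5 s=1: VC-HIT | VC [17, 9]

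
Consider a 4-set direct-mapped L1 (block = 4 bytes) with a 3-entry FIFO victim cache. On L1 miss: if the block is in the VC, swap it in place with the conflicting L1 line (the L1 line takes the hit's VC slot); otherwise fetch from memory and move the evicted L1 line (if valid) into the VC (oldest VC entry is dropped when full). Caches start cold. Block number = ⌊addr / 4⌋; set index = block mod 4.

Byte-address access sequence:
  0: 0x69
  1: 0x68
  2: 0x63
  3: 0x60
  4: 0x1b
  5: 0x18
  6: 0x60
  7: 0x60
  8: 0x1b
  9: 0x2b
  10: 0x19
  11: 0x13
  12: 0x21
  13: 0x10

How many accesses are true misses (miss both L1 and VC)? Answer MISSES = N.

#0 0x69→b26/s2 MISS; vc=[]
#1 0x68→b26/s2 L1-HIT; vc=[]
#2 0x63→b24/s0 MISS; vc=[]
#3 0x60→b24/s0 L1-HIT; vc=[]
#4 0x1b→b6/s2 MISS; vc=[26]
#5 0x18→b6/s2 L1-HIT; vc=[26]
#6 0x60→b24/s0 L1-HIT; vc=[26]
#7 0x60→b24/s0 L1-HIT; vc=[26]
#8 0x1b→b6/s2 L1-HIT; vc=[26]
#9 0x2b→b10/s2 MISS; vc=[26,6]
#10 0x19→b6/s2 VC-HIT; vc=[26,10]
#11 0x13→b4/s0 MISS; vc=[26,10,24]
#12 0x21→b8/s0 MISS; vc=[10,24,4]
#13 0x10→b4/s0 VC-HIT; vc=[10,24,8]

MISSES = 6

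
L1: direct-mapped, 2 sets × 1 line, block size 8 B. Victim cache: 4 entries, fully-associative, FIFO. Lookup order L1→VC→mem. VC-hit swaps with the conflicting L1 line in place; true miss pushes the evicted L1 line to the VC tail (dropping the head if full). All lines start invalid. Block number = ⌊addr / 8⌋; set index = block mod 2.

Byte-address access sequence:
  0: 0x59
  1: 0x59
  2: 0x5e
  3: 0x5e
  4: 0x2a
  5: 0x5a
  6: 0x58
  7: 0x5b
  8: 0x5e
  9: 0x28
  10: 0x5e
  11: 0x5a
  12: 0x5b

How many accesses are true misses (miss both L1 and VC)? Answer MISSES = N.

MISSES = 2

0: 0x59 (blk 11, set 1) → MISS  vc=[]
1: 0x59 (blk 11, set 1) → L1-HIT  vc=[]
2: 0x5e (blk 11, set 1) → L1-HIT  vc=[]
3: 0x5e (blk 11, set 1) → L1-HIT  vc=[]
4: 0x2a (blk 5, set 1) → MISS  vc=[11]
5: 0x5a (blk 11, set 1) → VC-HIT  vc=[5]
6: 0x58 (blk 11, set 1) → L1-HIT  vc=[5]
7: 0x5b (blk 11, set 1) → L1-HIT  vc=[5]
8: 0x5e (blk 11, set 1) → L1-HIT  vc=[5]
9: 0x28 (blk 5, set 1) → VC-HIT  vc=[11]
10: 0x5e (blk 11, set 1) → VC-HIT  vc=[5]
11: 0x5a (blk 11, set 1) → L1-HIT  vc=[5]
12: 0x5b (blk 11, set 1) → L1-HIT  vc=[5]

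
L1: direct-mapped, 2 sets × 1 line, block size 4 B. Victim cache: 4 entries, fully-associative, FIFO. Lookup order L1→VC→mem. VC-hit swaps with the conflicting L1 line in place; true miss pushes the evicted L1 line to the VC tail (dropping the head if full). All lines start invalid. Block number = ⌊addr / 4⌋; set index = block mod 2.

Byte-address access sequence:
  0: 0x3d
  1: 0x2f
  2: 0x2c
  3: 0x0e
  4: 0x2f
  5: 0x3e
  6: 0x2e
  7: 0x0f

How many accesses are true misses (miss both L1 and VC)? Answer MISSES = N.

  [0] addr=0x3d blk=15 s=1: MISS | VC []
  [1] addr=0x2f blk=11 s=1: MISS | VC [15]
  [2] addr=0x2c blk=11 s=1: L1-HIT | VC [15]
  [3] addr=0xe blk=3 s=1: MISS | VC [15, 11]
  [4] addr=0x2f blk=11 s=1: VC-HIT | VC [15, 3]
  [5] addr=0x3e blk=15 s=1: VC-HIT | VC [11, 3]
  [6] addr=0x2e blk=11 s=1: VC-HIT | VC [15, 3]
  [7] addr=0xf blk=3 s=1: VC-HIT | VC [15, 11]

MISSES = 3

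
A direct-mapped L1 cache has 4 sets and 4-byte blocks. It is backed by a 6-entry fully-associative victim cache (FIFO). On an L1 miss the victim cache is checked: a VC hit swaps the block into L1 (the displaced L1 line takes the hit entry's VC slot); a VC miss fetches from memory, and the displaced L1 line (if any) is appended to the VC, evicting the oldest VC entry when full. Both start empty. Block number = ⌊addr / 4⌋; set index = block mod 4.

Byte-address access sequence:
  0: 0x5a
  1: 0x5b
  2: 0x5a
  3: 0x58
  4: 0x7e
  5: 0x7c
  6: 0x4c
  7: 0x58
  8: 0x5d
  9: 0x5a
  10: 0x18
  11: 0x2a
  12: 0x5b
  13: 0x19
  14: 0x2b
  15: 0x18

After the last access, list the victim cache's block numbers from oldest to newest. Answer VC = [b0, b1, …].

  [0] addr=0x5a blk=22 s=2: MISS | VC []
  [1] addr=0x5b blk=22 s=2: L1-HIT | VC []
  [2] addr=0x5a blk=22 s=2: L1-HIT | VC []
  [3] addr=0x58 blk=22 s=2: L1-HIT | VC []
  [4] addr=0x7e blk=31 s=3: MISS | VC []
  [5] addr=0x7c blk=31 s=3: L1-HIT | VC []
  [6] addr=0x4c blk=19 s=3: MISS | VC [31]
  [7] addr=0x58 blk=22 s=2: L1-HIT | VC [31]
  [8] addr=0x5d blk=23 s=3: MISS | VC [31, 19]
  [9] addr=0x5a blk=22 s=2: L1-HIT | VC [31, 19]
  [10] addr=0x18 blk=6 s=2: MISS | VC [31, 19, 22]
  [11] addr=0x2a blk=10 s=2: MISS | VC [31, 19, 22, 6]
  [12] addr=0x5b blk=22 s=2: VC-HIT | VC [31, 19, 10, 6]
  [13] addr=0x19 blk=6 s=2: VC-HIT | VC [31, 19, 10, 22]
  [14] addr=0x2b blk=10 s=2: VC-HIT | VC [31, 19, 6, 22]
  [15] addr=0x18 blk=6 s=2: VC-HIT | VC [31, 19, 10, 22]

VC = [31, 19, 10, 22]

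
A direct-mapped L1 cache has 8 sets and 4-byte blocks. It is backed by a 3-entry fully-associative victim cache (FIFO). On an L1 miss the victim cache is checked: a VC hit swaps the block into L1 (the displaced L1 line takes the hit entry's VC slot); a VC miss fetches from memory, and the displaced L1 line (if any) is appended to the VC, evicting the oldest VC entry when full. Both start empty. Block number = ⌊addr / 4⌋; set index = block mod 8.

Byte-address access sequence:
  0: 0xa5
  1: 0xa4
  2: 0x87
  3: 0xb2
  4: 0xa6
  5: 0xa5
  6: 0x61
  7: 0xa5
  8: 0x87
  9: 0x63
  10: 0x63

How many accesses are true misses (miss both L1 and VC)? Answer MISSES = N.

0: 0xa5 (blk 41, set 1) → MISS  vc=[]
1: 0xa4 (blk 41, set 1) → L1-HIT  vc=[]
2: 0x87 (blk 33, set 1) → MISS  vc=[41]
3: 0xb2 (blk 44, set 4) → MISS  vc=[41]
4: 0xa6 (blk 41, set 1) → VC-HIT  vc=[33]
5: 0xa5 (blk 41, set 1) → L1-HIT  vc=[33]
6: 0x61 (blk 24, set 0) → MISS  vc=[33]
7: 0xa5 (blk 41, set 1) → L1-HIT  vc=[33]
8: 0x87 (blk 33, set 1) → VC-HIT  vc=[41]
9: 0x63 (blk 24, set 0) → L1-HIT  vc=[41]
10: 0x63 (blk 24, set 0) → L1-HIT  vc=[41]

MISSES = 4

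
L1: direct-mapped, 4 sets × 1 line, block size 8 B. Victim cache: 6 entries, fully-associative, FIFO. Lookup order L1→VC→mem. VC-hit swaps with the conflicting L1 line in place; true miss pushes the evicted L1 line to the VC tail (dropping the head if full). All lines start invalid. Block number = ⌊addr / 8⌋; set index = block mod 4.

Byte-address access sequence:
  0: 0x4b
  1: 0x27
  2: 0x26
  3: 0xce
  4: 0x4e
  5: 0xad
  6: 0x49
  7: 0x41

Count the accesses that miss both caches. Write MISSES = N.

#0 0x4b→b9/s1 MISS; vc=[]
#1 0x27→b4/s0 MISS; vc=[]
#2 0x26→b4/s0 L1-HIT; vc=[]
#3 0xce→b25/s1 MISS; vc=[9]
#4 0x4e→b9/s1 VC-HIT; vc=[25]
#5 0xad→b21/s1 MISS; vc=[25,9]
#6 0x49→b9/s1 VC-HIT; vc=[25,21]
#7 0x41→b8/s0 MISS; vc=[25,21,4]

MISSES = 5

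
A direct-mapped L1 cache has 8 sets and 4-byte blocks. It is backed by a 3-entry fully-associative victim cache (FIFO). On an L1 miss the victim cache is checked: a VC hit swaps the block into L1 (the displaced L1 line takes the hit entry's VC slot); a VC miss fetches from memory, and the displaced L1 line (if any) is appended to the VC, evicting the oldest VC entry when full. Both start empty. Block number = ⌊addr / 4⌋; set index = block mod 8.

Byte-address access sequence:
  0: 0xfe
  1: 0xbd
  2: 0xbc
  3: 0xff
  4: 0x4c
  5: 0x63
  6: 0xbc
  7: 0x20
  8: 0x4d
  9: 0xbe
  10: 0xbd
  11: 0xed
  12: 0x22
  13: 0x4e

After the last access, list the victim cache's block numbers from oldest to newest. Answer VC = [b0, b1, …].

#0 0xfe→b63/s7 MISS; vc=[]
#1 0xbd→b47/s7 MISS; vc=[63]
#2 0xbc→b47/s7 L1-HIT; vc=[63]
#3 0xff→b63/s7 VC-HIT; vc=[47]
#4 0x4c→b19/s3 MISS; vc=[47]
#5 0x63→b24/s0 MISS; vc=[47]
#6 0xbc→b47/s7 VC-HIT; vc=[63]
#7 0x20→b8/s0 MISS; vc=[63,24]
#8 0x4d→b19/s3 L1-HIT; vc=[63,24]
#9 0xbe→b47/s7 L1-HIT; vc=[63,24]
#10 0xbd→b47/s7 L1-HIT; vc=[63,24]
#11 0xed→b59/s3 MISS; vc=[63,24,19]
#12 0x22→b8/s0 L1-HIT; vc=[63,24,19]
#13 0x4e→b19/s3 VC-HIT; vc=[63,24,59]

VC = [63, 24, 59]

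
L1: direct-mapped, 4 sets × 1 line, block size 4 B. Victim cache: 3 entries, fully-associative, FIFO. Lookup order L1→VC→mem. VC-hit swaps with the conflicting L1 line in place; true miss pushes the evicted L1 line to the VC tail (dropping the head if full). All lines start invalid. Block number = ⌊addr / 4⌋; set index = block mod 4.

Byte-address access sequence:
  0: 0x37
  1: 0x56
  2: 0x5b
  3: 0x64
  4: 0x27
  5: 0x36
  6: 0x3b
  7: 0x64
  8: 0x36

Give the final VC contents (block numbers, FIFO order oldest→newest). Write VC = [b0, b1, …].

  [0] addr=0x37 blk=13 s=1: MISS | VC []
  [1] addr=0x56 blk=21 s=1: MISS | VC [13]
  [2] addr=0x5b blk=22 s=2: MISS | VC [13]
  [3] addr=0x64 blk=25 s=1: MISS | VC [13, 21]
  [4] addr=0x27 blk=9 s=1: MISS | VC [13, 21, 25]
  [5] addr=0x36 blk=13 s=1: VC-HIT | VC [9, 21, 25]
  [6] addr=0x3b blk=14 s=2: MISS | VC [21, 25, 22]
  [7] addr=0x64 blk=25 s=1: VC-HIT | VC [21, 13, 22]
  [8] addr=0x36 blk=13 s=1: VC-HIT | VC [21, 25, 22]

VC = [21, 25, 22]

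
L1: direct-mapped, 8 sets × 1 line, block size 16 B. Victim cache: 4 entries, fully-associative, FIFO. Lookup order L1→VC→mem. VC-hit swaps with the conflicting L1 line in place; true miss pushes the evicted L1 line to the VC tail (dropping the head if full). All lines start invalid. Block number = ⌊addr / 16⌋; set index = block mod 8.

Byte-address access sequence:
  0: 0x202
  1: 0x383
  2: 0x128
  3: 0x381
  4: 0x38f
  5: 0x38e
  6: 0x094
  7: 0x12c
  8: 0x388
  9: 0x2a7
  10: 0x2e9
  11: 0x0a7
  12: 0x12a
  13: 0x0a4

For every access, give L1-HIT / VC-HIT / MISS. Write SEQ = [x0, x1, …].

0: 0x202 (blk 32, set 0) → MISS  vc=[]
1: 0x383 (blk 56, set 0) → MISS  vc=[32]
2: 0x128 (blk 18, set 2) → MISS  vc=[32]
3: 0x381 (blk 56, set 0) → L1-HIT  vc=[32]
4: 0x38f (blk 56, set 0) → L1-HIT  vc=[32]
5: 0x38e (blk 56, set 0) → L1-HIT  vc=[32]
6: 0x94 (blk 9, set 1) → MISS  vc=[32]
7: 0x12c (blk 18, set 2) → L1-HIT  vc=[32]
8: 0x388 (blk 56, set 0) → L1-HIT  vc=[32]
9: 0x2a7 (blk 42, set 2) → MISS  vc=[32, 18]
10: 0x2e9 (blk 46, set 6) → MISS  vc=[32, 18]
11: 0xa7 (blk 10, set 2) → MISS  vc=[32, 18, 42]
12: 0x12a (blk 18, set 2) → VC-HIT  vc=[32, 10, 42]
13: 0xa4 (blk 10, set 2) → VC-HIT  vc=[32, 18, 42]

SEQ = [MISS, MISS, MISS, L1-HIT, L1-HIT, L1-HIT, MISS, L1-HIT, L1-HIT, MISS, MISS, MISS, VC-HIT, VC-HIT]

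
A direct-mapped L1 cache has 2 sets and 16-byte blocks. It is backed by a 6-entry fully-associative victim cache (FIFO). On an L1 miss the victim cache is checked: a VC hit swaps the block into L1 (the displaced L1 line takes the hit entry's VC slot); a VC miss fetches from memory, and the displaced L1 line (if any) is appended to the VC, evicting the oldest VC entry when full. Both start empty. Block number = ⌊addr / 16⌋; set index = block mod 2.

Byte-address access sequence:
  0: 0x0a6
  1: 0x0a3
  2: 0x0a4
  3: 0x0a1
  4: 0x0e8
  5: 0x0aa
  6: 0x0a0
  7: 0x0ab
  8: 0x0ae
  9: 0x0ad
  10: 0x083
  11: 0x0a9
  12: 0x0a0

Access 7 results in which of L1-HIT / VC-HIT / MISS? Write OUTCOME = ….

OUTCOME = L1-HIT

0: 0xa6 (blk 10, set 0) → MISS  vc=[]
1: 0xa3 (blk 10, set 0) → L1-HIT  vc=[]
2: 0xa4 (blk 10, set 0) → L1-HIT  vc=[]
3: 0xa1 (blk 10, set 0) → L1-HIT  vc=[]
4: 0xe8 (blk 14, set 0) → MISS  vc=[10]
5: 0xaa (blk 10, set 0) → VC-HIT  vc=[14]
6: 0xa0 (blk 10, set 0) → L1-HIT  vc=[14]
7: 0xab (blk 10, set 0) → L1-HIT  vc=[14]
8: 0xae (blk 10, set 0) → L1-HIT  vc=[14]
9: 0xad (blk 10, set 0) → L1-HIT  vc=[14]
10: 0x83 (blk 8, set 0) → MISS  vc=[14, 10]
11: 0xa9 (blk 10, set 0) → VC-HIT  vc=[14, 8]
12: 0xa0 (blk 10, set 0) → L1-HIT  vc=[14, 8]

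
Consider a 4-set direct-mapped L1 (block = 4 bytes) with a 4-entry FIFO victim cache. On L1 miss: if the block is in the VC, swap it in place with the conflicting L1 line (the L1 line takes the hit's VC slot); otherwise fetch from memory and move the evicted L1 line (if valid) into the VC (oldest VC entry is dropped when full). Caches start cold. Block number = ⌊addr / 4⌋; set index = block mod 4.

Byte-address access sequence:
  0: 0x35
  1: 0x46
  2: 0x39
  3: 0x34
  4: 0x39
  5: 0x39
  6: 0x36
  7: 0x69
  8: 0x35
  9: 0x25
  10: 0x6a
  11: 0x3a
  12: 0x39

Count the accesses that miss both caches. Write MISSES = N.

0: 0x35 (blk 13, set 1) → MISS  vc=[]
1: 0x46 (blk 17, set 1) → MISS  vc=[13]
2: 0x39 (blk 14, set 2) → MISS  vc=[13]
3: 0x34 (blk 13, set 1) → VC-HIT  vc=[17]
4: 0x39 (blk 14, set 2) → L1-HIT  vc=[17]
5: 0x39 (blk 14, set 2) → L1-HIT  vc=[17]
6: 0x36 (blk 13, set 1) → L1-HIT  vc=[17]
7: 0x69 (blk 26, set 2) → MISS  vc=[17, 14]
8: 0x35 (blk 13, set 1) → L1-HIT  vc=[17, 14]
9: 0x25 (blk 9, set 1) → MISS  vc=[17, 14, 13]
10: 0x6a (blk 26, set 2) → L1-HIT  vc=[17, 14, 13]
11: 0x3a (blk 14, set 2) → VC-HIT  vc=[17, 26, 13]
12: 0x39 (blk 14, set 2) → L1-HIT  vc=[17, 26, 13]

MISSES = 5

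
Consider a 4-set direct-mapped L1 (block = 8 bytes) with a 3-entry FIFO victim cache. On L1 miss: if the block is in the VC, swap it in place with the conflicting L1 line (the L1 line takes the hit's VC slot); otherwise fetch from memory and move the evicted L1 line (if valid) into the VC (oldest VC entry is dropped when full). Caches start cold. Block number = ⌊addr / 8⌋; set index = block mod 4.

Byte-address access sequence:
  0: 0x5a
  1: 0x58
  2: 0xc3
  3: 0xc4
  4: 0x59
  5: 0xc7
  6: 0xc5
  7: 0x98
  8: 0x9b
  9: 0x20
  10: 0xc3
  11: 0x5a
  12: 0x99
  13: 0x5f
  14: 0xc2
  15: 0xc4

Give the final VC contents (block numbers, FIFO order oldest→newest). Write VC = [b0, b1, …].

  [0] addr=0x5a blk=11 s=3: MISS | VC []
  [1] addr=0x58 blk=11 s=3: L1-HIT | VC []
  [2] addr=0xc3 blk=24 s=0: MISS | VC []
  [3] addr=0xc4 blk=24 s=0: L1-HIT | VC []
  [4] addr=0x59 blk=11 s=3: L1-HIT | VC []
  [5] addr=0xc7 blk=24 s=0: L1-HIT | VC []
  [6] addr=0xc5 blk=24 s=0: L1-HIT | VC []
  [7] addr=0x98 blk=19 s=3: MISS | VC [11]
  [8] addr=0x9b blk=19 s=3: L1-HIT | VC [11]
  [9] addr=0x20 blk=4 s=0: MISS | VC [11, 24]
  [10] addr=0xc3 blk=24 s=0: VC-HIT | VC [11, 4]
  [11] addr=0x5a blk=11 s=3: VC-HIT | VC [19, 4]
  [12] addr=0x99 blk=19 s=3: VC-HIT | VC [11, 4]
  [13] addr=0x5f blk=11 s=3: VC-HIT | VC [19, 4]
  [14] addr=0xc2 blk=24 s=0: L1-HIT | VC [19, 4]
  [15] addr=0xc4 blk=24 s=0: L1-HIT | VC [19, 4]

VC = [19, 4]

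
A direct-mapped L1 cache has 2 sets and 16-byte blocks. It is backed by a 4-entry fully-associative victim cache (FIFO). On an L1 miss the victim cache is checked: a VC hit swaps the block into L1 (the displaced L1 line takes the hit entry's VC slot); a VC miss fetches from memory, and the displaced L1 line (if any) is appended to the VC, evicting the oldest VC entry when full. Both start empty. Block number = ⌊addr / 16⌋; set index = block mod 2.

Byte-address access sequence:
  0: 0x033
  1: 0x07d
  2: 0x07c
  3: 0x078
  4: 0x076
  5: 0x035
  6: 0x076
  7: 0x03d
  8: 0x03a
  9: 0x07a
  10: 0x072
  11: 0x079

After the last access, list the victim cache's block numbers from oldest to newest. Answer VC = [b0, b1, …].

VC = [3]

  [0] addr=0x33 blk=3 s=1: MISS | VC []
  [1] addr=0x7d blk=7 s=1: MISS | VC [3]
  [2] addr=0x7c blk=7 s=1: L1-HIT | VC [3]
  [3] addr=0x78 blk=7 s=1: L1-HIT | VC [3]
  [4] addr=0x76 blk=7 s=1: L1-HIT | VC [3]
  [5] addr=0x35 blk=3 s=1: VC-HIT | VC [7]
  [6] addr=0x76 blk=7 s=1: VC-HIT | VC [3]
  [7] addr=0x3d blk=3 s=1: VC-HIT | VC [7]
  [8] addr=0x3a blk=3 s=1: L1-HIT | VC [7]
  [9] addr=0x7a blk=7 s=1: VC-HIT | VC [3]
  [10] addr=0x72 blk=7 s=1: L1-HIT | VC [3]
  [11] addr=0x79 blk=7 s=1: L1-HIT | VC [3]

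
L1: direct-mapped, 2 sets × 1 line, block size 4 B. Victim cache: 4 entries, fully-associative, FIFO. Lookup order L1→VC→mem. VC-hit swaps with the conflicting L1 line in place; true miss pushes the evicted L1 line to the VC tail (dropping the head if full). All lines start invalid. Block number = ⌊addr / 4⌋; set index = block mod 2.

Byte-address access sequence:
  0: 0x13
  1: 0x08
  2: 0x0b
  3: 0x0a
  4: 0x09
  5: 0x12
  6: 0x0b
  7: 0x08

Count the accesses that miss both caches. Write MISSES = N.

MISSES = 2

  [0] addr=0x13 blk=4 s=0: MISS | VC []
  [1] addr=0x8 blk=2 s=0: MISS | VC [4]
  [2] addr=0xb blk=2 s=0: L1-HIT | VC [4]
  [3] addr=0xa blk=2 s=0: L1-HIT | VC [4]
  [4] addr=0x9 blk=2 s=0: L1-HIT | VC [4]
  [5] addr=0x12 blk=4 s=0: VC-HIT | VC [2]
  [6] addr=0xb blk=2 s=0: VC-HIT | VC [4]
  [7] addr=0x8 blk=2 s=0: L1-HIT | VC [4]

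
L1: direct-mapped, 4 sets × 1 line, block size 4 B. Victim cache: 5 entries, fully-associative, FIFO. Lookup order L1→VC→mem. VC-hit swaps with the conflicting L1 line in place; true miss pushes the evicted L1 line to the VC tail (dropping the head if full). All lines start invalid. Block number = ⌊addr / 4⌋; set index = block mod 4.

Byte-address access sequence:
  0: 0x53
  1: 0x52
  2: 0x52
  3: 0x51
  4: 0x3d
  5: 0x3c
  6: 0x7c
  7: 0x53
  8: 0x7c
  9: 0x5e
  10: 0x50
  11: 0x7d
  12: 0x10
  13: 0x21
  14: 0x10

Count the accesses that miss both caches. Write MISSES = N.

MISSES = 6

#0 0x53→b20/s0 MISS; vc=[]
#1 0x52→b20/s0 L1-HIT; vc=[]
#2 0x52→b20/s0 L1-HIT; vc=[]
#3 0x51→b20/s0 L1-HIT; vc=[]
#4 0x3d→b15/s3 MISS; vc=[]
#5 0x3c→b15/s3 L1-HIT; vc=[]
#6 0x7c→b31/s3 MISS; vc=[15]
#7 0x53→b20/s0 L1-HIT; vc=[15]
#8 0x7c→b31/s3 L1-HIT; vc=[15]
#9 0x5e→b23/s3 MISS; vc=[15,31]
#10 0x50→b20/s0 L1-HIT; vc=[15,31]
#11 0x7d→b31/s3 VC-HIT; vc=[15,23]
#12 0x10→b4/s0 MISS; vc=[15,23,20]
#13 0x21→b8/s0 MISS; vc=[15,23,20,4]
#14 0x10→b4/s0 VC-HIT; vc=[15,23,20,8]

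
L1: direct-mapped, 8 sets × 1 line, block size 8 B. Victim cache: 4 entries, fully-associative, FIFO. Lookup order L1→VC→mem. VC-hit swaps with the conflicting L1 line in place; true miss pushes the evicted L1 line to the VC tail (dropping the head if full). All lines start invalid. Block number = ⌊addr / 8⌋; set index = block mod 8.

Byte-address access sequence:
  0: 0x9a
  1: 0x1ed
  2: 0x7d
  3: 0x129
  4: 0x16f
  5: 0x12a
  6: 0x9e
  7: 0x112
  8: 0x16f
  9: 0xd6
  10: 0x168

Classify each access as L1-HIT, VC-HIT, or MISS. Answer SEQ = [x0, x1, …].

SEQ = [MISS, MISS, MISS, MISS, MISS, VC-HIT, L1-HIT, MISS, VC-HIT, MISS, L1-HIT]

0: 0x9a (blk 19, set 3) → MISS  vc=[]
1: 0x1ed (blk 61, set 5) → MISS  vc=[]
2: 0x7d (blk 15, set 7) → MISS  vc=[]
3: 0x129 (blk 37, set 5) → MISS  vc=[61]
4: 0x16f (blk 45, set 5) → MISS  vc=[61, 37]
5: 0x12a (blk 37, set 5) → VC-HIT  vc=[61, 45]
6: 0x9e (blk 19, set 3) → L1-HIT  vc=[61, 45]
7: 0x112 (blk 34, set 2) → MISS  vc=[61, 45]
8: 0x16f (blk 45, set 5) → VC-HIT  vc=[61, 37]
9: 0xd6 (blk 26, set 2) → MISS  vc=[61, 37, 34]
10: 0x168 (blk 45, set 5) → L1-HIT  vc=[61, 37, 34]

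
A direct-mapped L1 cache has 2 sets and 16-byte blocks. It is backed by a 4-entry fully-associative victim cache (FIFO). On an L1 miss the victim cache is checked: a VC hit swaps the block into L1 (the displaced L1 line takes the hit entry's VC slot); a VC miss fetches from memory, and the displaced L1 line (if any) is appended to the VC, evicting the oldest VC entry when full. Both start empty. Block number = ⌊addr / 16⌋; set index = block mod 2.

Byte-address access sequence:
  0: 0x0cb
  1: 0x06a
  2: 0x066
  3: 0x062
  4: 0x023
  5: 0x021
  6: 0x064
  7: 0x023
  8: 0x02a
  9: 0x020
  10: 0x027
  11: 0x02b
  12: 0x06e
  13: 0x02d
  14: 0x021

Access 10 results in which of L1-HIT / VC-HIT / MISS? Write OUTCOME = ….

OUTCOME = L1-HIT

  [0] addr=0xcb blk=12 s=0: MISS | VC []
  [1] addr=0x6a blk=6 s=0: MISS | VC [12]
  [2] addr=0x66 blk=6 s=0: L1-HIT | VC [12]
  [3] addr=0x62 blk=6 s=0: L1-HIT | VC [12]
  [4] addr=0x23 blk=2 s=0: MISS | VC [12, 6]
  [5] addr=0x21 blk=2 s=0: L1-HIT | VC [12, 6]
  [6] addr=0x64 blk=6 s=0: VC-HIT | VC [12, 2]
  [7] addr=0x23 blk=2 s=0: VC-HIT | VC [12, 6]
  [8] addr=0x2a blk=2 s=0: L1-HIT | VC [12, 6]
  [9] addr=0x20 blk=2 s=0: L1-HIT | VC [12, 6]
  [10] addr=0x27 blk=2 s=0: L1-HIT | VC [12, 6]
  [11] addr=0x2b blk=2 s=0: L1-HIT | VC [12, 6]
  [12] addr=0x6e blk=6 s=0: VC-HIT | VC [12, 2]
  [13] addr=0x2d blk=2 s=0: VC-HIT | VC [12, 6]
  [14] addr=0x21 blk=2 s=0: L1-HIT | VC [12, 6]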